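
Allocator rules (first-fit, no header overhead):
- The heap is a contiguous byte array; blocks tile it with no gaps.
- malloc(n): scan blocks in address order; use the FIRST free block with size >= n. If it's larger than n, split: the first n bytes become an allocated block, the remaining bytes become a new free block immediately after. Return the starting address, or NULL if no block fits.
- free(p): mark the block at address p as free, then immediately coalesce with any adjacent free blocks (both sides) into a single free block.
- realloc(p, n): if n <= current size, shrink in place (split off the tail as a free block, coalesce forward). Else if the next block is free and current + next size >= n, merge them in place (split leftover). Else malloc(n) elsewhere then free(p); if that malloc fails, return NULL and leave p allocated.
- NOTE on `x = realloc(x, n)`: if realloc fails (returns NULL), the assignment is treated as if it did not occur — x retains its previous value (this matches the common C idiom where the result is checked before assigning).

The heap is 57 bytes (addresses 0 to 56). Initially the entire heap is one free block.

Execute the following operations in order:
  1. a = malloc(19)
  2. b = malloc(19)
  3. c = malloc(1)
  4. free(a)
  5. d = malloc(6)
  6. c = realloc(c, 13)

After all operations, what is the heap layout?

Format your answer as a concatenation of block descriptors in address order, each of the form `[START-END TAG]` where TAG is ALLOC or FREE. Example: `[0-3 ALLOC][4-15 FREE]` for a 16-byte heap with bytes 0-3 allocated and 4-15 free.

Answer: [0-5 ALLOC][6-18 FREE][19-37 ALLOC][38-50 ALLOC][51-56 FREE]

Derivation:
Op 1: a = malloc(19) -> a = 0; heap: [0-18 ALLOC][19-56 FREE]
Op 2: b = malloc(19) -> b = 19; heap: [0-18 ALLOC][19-37 ALLOC][38-56 FREE]
Op 3: c = malloc(1) -> c = 38; heap: [0-18 ALLOC][19-37 ALLOC][38-38 ALLOC][39-56 FREE]
Op 4: free(a) -> (freed a); heap: [0-18 FREE][19-37 ALLOC][38-38 ALLOC][39-56 FREE]
Op 5: d = malloc(6) -> d = 0; heap: [0-5 ALLOC][6-18 FREE][19-37 ALLOC][38-38 ALLOC][39-56 FREE]
Op 6: c = realloc(c, 13) -> c = 38; heap: [0-5 ALLOC][6-18 FREE][19-37 ALLOC][38-50 ALLOC][51-56 FREE]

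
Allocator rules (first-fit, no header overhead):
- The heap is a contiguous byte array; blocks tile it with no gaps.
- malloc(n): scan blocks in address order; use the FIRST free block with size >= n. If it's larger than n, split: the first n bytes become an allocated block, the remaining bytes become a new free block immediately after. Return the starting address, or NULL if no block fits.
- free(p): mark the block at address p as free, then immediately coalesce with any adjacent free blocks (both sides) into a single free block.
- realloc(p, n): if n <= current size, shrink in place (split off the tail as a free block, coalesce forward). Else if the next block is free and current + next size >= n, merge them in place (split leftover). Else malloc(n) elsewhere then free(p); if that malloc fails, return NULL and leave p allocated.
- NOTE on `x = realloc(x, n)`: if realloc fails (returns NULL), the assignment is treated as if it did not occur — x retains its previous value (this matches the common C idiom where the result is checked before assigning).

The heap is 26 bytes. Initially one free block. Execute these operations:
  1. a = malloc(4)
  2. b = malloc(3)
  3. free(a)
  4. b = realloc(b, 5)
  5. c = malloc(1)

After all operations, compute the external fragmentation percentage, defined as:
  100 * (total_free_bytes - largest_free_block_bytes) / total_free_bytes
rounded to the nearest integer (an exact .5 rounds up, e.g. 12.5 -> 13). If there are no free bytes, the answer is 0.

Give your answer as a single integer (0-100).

Op 1: a = malloc(4) -> a = 0; heap: [0-3 ALLOC][4-25 FREE]
Op 2: b = malloc(3) -> b = 4; heap: [0-3 ALLOC][4-6 ALLOC][7-25 FREE]
Op 3: free(a) -> (freed a); heap: [0-3 FREE][4-6 ALLOC][7-25 FREE]
Op 4: b = realloc(b, 5) -> b = 4; heap: [0-3 FREE][4-8 ALLOC][9-25 FREE]
Op 5: c = malloc(1) -> c = 0; heap: [0-0 ALLOC][1-3 FREE][4-8 ALLOC][9-25 FREE]
Free blocks: [3 17] total_free=20 largest=17 -> 100*(20-17)/20 = 300/20 = 15

Answer: 15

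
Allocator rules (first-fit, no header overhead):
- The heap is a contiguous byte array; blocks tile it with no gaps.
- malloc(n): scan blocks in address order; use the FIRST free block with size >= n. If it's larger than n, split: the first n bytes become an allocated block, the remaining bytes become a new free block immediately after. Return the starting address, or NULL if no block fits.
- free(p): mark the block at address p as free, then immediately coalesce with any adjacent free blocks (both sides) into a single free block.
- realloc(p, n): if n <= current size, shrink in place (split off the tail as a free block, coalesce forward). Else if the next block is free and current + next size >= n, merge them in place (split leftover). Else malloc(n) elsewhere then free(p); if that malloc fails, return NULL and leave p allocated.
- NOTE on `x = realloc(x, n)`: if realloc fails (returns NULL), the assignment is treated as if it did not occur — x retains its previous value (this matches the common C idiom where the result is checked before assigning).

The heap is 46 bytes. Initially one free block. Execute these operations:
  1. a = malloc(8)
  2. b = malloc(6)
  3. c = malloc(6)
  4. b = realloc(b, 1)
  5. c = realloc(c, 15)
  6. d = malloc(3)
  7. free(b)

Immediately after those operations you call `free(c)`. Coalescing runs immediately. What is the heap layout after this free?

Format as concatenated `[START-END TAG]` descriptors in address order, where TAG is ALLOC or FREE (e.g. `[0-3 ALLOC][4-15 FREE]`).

Op 1: a = malloc(8) -> a = 0; heap: [0-7 ALLOC][8-45 FREE]
Op 2: b = malloc(6) -> b = 8; heap: [0-7 ALLOC][8-13 ALLOC][14-45 FREE]
Op 3: c = malloc(6) -> c = 14; heap: [0-7 ALLOC][8-13 ALLOC][14-19 ALLOC][20-45 FREE]
Op 4: b = realloc(b, 1) -> b = 8; heap: [0-7 ALLOC][8-8 ALLOC][9-13 FREE][14-19 ALLOC][20-45 FREE]
Op 5: c = realloc(c, 15) -> c = 14; heap: [0-7 ALLOC][8-8 ALLOC][9-13 FREE][14-28 ALLOC][29-45 FREE]
Op 6: d = malloc(3) -> d = 9; heap: [0-7 ALLOC][8-8 ALLOC][9-11 ALLOC][12-13 FREE][14-28 ALLOC][29-45 FREE]
Op 7: free(b) -> (freed b); heap: [0-7 ALLOC][8-8 FREE][9-11 ALLOC][12-13 FREE][14-28 ALLOC][29-45 FREE]
free(c): c = 14 -> block [14-28 ALLOC]; mark free, coalesce with adjacent free neighbors -> [0-7 ALLOC][8-8 FREE][9-11 ALLOC][12-45 FREE]

Answer: [0-7 ALLOC][8-8 FREE][9-11 ALLOC][12-45 FREE]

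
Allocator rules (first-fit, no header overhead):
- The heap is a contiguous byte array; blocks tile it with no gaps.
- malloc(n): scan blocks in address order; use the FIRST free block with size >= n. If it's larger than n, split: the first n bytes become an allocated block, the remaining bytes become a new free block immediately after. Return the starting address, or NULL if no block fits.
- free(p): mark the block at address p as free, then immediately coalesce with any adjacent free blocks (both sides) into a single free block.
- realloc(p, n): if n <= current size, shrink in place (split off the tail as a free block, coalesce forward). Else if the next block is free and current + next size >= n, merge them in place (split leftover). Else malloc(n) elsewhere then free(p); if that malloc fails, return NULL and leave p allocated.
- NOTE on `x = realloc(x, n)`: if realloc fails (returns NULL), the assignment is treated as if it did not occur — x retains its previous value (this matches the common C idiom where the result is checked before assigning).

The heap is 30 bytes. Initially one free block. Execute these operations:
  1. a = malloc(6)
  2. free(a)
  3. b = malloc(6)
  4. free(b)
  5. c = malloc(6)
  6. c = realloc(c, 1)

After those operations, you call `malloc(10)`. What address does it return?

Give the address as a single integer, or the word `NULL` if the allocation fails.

Answer: 1

Derivation:
Op 1: a = malloc(6) -> a = 0; heap: [0-5 ALLOC][6-29 FREE]
Op 2: free(a) -> (freed a); heap: [0-29 FREE]
Op 3: b = malloc(6) -> b = 0; heap: [0-5 ALLOC][6-29 FREE]
Op 4: free(b) -> (freed b); heap: [0-29 FREE]
Op 5: c = malloc(6) -> c = 0; heap: [0-5 ALLOC][6-29 FREE]
Op 6: c = realloc(c, 1) -> c = 0; heap: [0-0 ALLOC][1-29 FREE]
malloc(10): first-fit scan over [0-0 ALLOC][1-29 FREE] -> 1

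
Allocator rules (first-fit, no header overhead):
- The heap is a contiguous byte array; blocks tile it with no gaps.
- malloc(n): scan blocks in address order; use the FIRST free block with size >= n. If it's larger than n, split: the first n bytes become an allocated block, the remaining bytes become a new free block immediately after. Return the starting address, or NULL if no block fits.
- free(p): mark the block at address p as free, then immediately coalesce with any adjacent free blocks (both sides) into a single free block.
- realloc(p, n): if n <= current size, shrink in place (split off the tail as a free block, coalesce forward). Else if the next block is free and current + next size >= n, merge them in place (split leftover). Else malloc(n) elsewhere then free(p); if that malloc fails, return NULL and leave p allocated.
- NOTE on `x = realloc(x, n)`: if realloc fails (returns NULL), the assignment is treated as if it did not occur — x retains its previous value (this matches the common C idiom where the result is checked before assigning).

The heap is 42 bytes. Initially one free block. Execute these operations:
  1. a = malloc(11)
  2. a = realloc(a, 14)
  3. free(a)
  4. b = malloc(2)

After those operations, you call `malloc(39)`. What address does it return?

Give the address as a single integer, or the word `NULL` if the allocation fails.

Op 1: a = malloc(11) -> a = 0; heap: [0-10 ALLOC][11-41 FREE]
Op 2: a = realloc(a, 14) -> a = 0; heap: [0-13 ALLOC][14-41 FREE]
Op 3: free(a) -> (freed a); heap: [0-41 FREE]
Op 4: b = malloc(2) -> b = 0; heap: [0-1 ALLOC][2-41 FREE]
malloc(39): first-fit scan over [0-1 ALLOC][2-41 FREE] -> 2

Answer: 2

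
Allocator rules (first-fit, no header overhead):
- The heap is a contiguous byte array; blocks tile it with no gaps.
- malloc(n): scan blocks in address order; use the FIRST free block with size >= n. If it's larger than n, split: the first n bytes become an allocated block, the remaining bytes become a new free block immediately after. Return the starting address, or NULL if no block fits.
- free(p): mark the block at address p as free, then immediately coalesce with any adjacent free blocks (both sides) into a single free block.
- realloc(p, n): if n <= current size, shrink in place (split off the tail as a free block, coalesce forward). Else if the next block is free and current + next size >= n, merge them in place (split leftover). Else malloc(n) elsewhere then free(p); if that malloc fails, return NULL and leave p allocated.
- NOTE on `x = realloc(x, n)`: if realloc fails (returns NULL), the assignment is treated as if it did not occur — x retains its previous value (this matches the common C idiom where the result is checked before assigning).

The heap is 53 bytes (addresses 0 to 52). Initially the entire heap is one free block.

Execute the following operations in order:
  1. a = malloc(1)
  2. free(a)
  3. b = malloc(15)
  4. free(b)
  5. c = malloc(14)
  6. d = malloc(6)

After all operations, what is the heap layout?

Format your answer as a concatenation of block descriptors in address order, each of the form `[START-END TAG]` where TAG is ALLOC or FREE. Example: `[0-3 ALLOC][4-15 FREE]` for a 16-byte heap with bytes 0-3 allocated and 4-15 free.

Op 1: a = malloc(1) -> a = 0; heap: [0-0 ALLOC][1-52 FREE]
Op 2: free(a) -> (freed a); heap: [0-52 FREE]
Op 3: b = malloc(15) -> b = 0; heap: [0-14 ALLOC][15-52 FREE]
Op 4: free(b) -> (freed b); heap: [0-52 FREE]
Op 5: c = malloc(14) -> c = 0; heap: [0-13 ALLOC][14-52 FREE]
Op 6: d = malloc(6) -> d = 14; heap: [0-13 ALLOC][14-19 ALLOC][20-52 FREE]

Answer: [0-13 ALLOC][14-19 ALLOC][20-52 FREE]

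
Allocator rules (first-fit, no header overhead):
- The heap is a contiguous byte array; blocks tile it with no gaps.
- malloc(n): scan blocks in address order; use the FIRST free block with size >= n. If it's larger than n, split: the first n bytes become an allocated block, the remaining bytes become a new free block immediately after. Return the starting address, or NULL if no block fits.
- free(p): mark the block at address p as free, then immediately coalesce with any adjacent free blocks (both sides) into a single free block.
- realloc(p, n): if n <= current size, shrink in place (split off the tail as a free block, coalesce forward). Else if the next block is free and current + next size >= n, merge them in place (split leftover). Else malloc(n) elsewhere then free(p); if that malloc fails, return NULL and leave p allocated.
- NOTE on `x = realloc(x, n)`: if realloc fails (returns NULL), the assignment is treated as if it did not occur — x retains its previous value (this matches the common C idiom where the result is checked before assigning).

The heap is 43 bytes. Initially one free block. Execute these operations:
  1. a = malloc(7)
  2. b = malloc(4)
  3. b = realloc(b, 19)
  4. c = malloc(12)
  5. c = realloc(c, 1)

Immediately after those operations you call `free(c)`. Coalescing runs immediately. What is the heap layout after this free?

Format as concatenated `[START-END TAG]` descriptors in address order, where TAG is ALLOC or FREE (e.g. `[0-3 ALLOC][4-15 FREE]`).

Answer: [0-6 ALLOC][7-25 ALLOC][26-42 FREE]

Derivation:
Op 1: a = malloc(7) -> a = 0; heap: [0-6 ALLOC][7-42 FREE]
Op 2: b = malloc(4) -> b = 7; heap: [0-6 ALLOC][7-10 ALLOC][11-42 FREE]
Op 3: b = realloc(b, 19) -> b = 7; heap: [0-6 ALLOC][7-25 ALLOC][26-42 FREE]
Op 4: c = malloc(12) -> c = 26; heap: [0-6 ALLOC][7-25 ALLOC][26-37 ALLOC][38-42 FREE]
Op 5: c = realloc(c, 1) -> c = 26; heap: [0-6 ALLOC][7-25 ALLOC][26-26 ALLOC][27-42 FREE]
free(c): c = 26 -> block [26-26 ALLOC]; mark free, coalesce with adjacent free neighbors -> [0-6 ALLOC][7-25 ALLOC][26-42 FREE]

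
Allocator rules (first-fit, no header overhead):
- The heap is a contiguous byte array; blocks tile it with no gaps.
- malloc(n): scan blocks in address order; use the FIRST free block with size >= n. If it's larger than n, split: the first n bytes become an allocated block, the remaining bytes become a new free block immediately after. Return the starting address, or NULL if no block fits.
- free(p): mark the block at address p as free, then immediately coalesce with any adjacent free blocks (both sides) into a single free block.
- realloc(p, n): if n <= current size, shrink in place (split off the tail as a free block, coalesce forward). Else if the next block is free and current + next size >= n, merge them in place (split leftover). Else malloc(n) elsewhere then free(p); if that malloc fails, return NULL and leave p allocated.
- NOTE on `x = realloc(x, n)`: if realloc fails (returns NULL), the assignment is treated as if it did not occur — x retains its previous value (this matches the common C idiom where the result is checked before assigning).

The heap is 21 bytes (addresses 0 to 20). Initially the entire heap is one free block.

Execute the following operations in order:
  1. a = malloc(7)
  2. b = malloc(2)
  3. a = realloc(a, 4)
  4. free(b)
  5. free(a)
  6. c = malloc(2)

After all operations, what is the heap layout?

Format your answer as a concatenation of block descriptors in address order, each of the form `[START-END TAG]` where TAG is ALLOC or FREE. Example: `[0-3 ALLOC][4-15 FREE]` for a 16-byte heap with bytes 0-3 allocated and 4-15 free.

Op 1: a = malloc(7) -> a = 0; heap: [0-6 ALLOC][7-20 FREE]
Op 2: b = malloc(2) -> b = 7; heap: [0-6 ALLOC][7-8 ALLOC][9-20 FREE]
Op 3: a = realloc(a, 4) -> a = 0; heap: [0-3 ALLOC][4-6 FREE][7-8 ALLOC][9-20 FREE]
Op 4: free(b) -> (freed b); heap: [0-3 ALLOC][4-20 FREE]
Op 5: free(a) -> (freed a); heap: [0-20 FREE]
Op 6: c = malloc(2) -> c = 0; heap: [0-1 ALLOC][2-20 FREE]

Answer: [0-1 ALLOC][2-20 FREE]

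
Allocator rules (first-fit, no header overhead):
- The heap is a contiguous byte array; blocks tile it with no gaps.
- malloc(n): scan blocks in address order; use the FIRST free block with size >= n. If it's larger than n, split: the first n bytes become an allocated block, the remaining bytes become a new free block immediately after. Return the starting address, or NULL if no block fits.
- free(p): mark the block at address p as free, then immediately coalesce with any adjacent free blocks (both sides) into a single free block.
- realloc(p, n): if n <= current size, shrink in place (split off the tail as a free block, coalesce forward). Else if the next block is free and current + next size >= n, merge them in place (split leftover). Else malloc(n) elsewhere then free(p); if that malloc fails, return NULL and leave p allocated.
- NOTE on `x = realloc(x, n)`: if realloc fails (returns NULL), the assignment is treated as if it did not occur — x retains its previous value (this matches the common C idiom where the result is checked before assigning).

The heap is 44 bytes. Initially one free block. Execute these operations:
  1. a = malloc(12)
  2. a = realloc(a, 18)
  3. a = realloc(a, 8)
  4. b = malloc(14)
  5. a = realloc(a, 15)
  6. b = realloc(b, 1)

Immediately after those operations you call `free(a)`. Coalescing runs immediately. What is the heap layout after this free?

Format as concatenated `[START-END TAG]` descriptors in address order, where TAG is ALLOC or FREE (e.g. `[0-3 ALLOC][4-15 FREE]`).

Answer: [0-7 FREE][8-8 ALLOC][9-43 FREE]

Derivation:
Op 1: a = malloc(12) -> a = 0; heap: [0-11 ALLOC][12-43 FREE]
Op 2: a = realloc(a, 18) -> a = 0; heap: [0-17 ALLOC][18-43 FREE]
Op 3: a = realloc(a, 8) -> a = 0; heap: [0-7 ALLOC][8-43 FREE]
Op 4: b = malloc(14) -> b = 8; heap: [0-7 ALLOC][8-21 ALLOC][22-43 FREE]
Op 5: a = realloc(a, 15) -> a = 22; heap: [0-7 FREE][8-21 ALLOC][22-36 ALLOC][37-43 FREE]
Op 6: b = realloc(b, 1) -> b = 8; heap: [0-7 FREE][8-8 ALLOC][9-21 FREE][22-36 ALLOC][37-43 FREE]
free(a): a = 22 -> block [22-36 ALLOC]; mark free, coalesce with adjacent free neighbors -> [0-7 FREE][8-8 ALLOC][9-43 FREE]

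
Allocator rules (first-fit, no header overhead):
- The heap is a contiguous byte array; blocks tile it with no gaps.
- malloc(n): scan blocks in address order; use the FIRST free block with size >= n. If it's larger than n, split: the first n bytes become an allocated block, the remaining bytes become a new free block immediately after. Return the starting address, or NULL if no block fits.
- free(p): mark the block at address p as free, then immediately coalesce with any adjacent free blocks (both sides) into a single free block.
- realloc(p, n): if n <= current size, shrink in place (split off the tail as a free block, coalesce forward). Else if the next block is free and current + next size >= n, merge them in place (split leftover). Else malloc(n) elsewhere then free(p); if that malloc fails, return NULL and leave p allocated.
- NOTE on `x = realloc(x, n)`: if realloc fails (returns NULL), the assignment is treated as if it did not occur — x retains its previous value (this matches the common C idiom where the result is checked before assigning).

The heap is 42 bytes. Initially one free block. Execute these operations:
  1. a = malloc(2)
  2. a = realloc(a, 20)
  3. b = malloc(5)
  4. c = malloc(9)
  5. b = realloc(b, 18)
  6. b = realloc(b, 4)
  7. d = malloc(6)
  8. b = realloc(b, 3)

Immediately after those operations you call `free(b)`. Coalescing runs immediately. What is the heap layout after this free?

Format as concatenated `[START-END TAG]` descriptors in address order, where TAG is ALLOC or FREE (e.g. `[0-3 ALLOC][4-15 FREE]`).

Answer: [0-19 ALLOC][20-24 FREE][25-33 ALLOC][34-39 ALLOC][40-41 FREE]

Derivation:
Op 1: a = malloc(2) -> a = 0; heap: [0-1 ALLOC][2-41 FREE]
Op 2: a = realloc(a, 20) -> a = 0; heap: [0-19 ALLOC][20-41 FREE]
Op 3: b = malloc(5) -> b = 20; heap: [0-19 ALLOC][20-24 ALLOC][25-41 FREE]
Op 4: c = malloc(9) -> c = 25; heap: [0-19 ALLOC][20-24 ALLOC][25-33 ALLOC][34-41 FREE]
Op 5: b = realloc(b, 18) -> NULL (b unchanged); heap: [0-19 ALLOC][20-24 ALLOC][25-33 ALLOC][34-41 FREE]
Op 6: b = realloc(b, 4) -> b = 20; heap: [0-19 ALLOC][20-23 ALLOC][24-24 FREE][25-33 ALLOC][34-41 FREE]
Op 7: d = malloc(6) -> d = 34; heap: [0-19 ALLOC][20-23 ALLOC][24-24 FREE][25-33 ALLOC][34-39 ALLOC][40-41 FREE]
Op 8: b = realloc(b, 3) -> b = 20; heap: [0-19 ALLOC][20-22 ALLOC][23-24 FREE][25-33 ALLOC][34-39 ALLOC][40-41 FREE]
free(b): b = 20 -> block [20-22 ALLOC]; mark free, coalesce with adjacent free neighbors -> [0-19 ALLOC][20-24 FREE][25-33 ALLOC][34-39 ALLOC][40-41 FREE]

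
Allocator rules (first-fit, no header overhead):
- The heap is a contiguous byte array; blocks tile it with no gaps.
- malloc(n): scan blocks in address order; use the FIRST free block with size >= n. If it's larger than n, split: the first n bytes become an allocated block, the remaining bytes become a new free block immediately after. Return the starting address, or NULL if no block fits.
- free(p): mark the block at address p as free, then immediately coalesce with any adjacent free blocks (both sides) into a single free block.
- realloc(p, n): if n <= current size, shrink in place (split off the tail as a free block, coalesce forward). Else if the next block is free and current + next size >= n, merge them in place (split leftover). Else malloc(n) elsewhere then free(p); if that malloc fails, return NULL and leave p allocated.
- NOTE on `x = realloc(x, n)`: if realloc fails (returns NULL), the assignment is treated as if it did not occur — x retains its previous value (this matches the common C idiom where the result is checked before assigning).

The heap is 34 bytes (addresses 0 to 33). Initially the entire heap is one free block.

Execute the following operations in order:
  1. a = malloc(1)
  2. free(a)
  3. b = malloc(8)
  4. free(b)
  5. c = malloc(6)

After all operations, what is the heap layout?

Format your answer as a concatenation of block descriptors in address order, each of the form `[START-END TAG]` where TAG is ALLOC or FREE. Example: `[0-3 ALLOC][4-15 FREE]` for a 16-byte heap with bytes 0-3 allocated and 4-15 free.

Op 1: a = malloc(1) -> a = 0; heap: [0-0 ALLOC][1-33 FREE]
Op 2: free(a) -> (freed a); heap: [0-33 FREE]
Op 3: b = malloc(8) -> b = 0; heap: [0-7 ALLOC][8-33 FREE]
Op 4: free(b) -> (freed b); heap: [0-33 FREE]
Op 5: c = malloc(6) -> c = 0; heap: [0-5 ALLOC][6-33 FREE]

Answer: [0-5 ALLOC][6-33 FREE]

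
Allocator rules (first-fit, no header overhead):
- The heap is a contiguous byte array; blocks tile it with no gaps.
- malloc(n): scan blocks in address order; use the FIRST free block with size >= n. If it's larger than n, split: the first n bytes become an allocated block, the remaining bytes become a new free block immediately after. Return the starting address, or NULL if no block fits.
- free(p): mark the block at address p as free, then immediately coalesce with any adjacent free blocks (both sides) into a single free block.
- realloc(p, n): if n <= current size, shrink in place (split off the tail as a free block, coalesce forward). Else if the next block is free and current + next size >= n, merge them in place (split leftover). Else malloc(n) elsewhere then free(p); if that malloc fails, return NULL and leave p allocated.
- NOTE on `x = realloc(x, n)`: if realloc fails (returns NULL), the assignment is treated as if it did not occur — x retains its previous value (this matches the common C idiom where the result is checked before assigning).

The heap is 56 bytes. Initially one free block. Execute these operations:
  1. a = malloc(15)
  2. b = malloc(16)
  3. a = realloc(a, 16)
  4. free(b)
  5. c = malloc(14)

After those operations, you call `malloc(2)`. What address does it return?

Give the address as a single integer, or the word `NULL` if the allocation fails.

Answer: 14

Derivation:
Op 1: a = malloc(15) -> a = 0; heap: [0-14 ALLOC][15-55 FREE]
Op 2: b = malloc(16) -> b = 15; heap: [0-14 ALLOC][15-30 ALLOC][31-55 FREE]
Op 3: a = realloc(a, 16) -> a = 31; heap: [0-14 FREE][15-30 ALLOC][31-46 ALLOC][47-55 FREE]
Op 4: free(b) -> (freed b); heap: [0-30 FREE][31-46 ALLOC][47-55 FREE]
Op 5: c = malloc(14) -> c = 0; heap: [0-13 ALLOC][14-30 FREE][31-46 ALLOC][47-55 FREE]
malloc(2): first-fit scan over [0-13 ALLOC][14-30 FREE][31-46 ALLOC][47-55 FREE] -> 14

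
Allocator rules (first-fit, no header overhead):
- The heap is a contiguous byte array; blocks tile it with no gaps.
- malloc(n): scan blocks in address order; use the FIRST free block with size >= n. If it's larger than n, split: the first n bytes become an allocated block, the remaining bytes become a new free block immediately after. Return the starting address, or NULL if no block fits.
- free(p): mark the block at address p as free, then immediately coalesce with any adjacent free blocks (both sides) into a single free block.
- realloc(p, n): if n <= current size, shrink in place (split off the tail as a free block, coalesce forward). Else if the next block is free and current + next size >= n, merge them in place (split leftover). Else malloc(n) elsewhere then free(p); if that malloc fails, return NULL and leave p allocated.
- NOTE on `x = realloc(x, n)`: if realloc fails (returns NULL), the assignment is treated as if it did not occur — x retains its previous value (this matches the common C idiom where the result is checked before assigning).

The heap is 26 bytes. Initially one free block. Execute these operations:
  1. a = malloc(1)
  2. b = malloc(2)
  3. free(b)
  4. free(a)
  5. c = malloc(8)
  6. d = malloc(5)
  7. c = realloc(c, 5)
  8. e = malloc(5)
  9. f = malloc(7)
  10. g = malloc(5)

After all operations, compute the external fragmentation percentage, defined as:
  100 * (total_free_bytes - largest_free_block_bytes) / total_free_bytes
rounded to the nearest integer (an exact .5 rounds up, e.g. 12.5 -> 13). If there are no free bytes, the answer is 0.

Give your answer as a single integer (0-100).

Op 1: a = malloc(1) -> a = 0; heap: [0-0 ALLOC][1-25 FREE]
Op 2: b = malloc(2) -> b = 1; heap: [0-0 ALLOC][1-2 ALLOC][3-25 FREE]
Op 3: free(b) -> (freed b); heap: [0-0 ALLOC][1-25 FREE]
Op 4: free(a) -> (freed a); heap: [0-25 FREE]
Op 5: c = malloc(8) -> c = 0; heap: [0-7 ALLOC][8-25 FREE]
Op 6: d = malloc(5) -> d = 8; heap: [0-7 ALLOC][8-12 ALLOC][13-25 FREE]
Op 7: c = realloc(c, 5) -> c = 0; heap: [0-4 ALLOC][5-7 FREE][8-12 ALLOC][13-25 FREE]
Op 8: e = malloc(5) -> e = 13; heap: [0-4 ALLOC][5-7 FREE][8-12 ALLOC][13-17 ALLOC][18-25 FREE]
Op 9: f = malloc(7) -> f = 18; heap: [0-4 ALLOC][5-7 FREE][8-12 ALLOC][13-17 ALLOC][18-24 ALLOC][25-25 FREE]
Op 10: g = malloc(5) -> g = NULL; heap: [0-4 ALLOC][5-7 FREE][8-12 ALLOC][13-17 ALLOC][18-24 ALLOC][25-25 FREE]
Free blocks: [3 1] total_free=4 largest=3 -> 100*(4-3)/4 = 100/4 = 25

Answer: 25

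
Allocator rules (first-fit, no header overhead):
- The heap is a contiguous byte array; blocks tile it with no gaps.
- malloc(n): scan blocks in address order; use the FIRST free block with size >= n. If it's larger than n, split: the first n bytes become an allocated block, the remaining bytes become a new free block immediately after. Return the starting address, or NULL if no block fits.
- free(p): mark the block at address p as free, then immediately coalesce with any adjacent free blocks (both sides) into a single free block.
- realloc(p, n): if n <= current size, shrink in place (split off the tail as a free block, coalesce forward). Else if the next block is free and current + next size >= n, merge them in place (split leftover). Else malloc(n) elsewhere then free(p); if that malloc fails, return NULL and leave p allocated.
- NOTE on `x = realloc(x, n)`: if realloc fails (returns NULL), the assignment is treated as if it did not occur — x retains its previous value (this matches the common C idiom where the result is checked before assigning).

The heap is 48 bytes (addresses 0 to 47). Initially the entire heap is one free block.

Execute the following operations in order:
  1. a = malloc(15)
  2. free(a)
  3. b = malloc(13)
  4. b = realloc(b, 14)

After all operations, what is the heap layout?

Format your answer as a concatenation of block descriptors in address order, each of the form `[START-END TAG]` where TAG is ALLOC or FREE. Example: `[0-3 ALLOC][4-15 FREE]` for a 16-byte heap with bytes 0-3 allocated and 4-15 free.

Op 1: a = malloc(15) -> a = 0; heap: [0-14 ALLOC][15-47 FREE]
Op 2: free(a) -> (freed a); heap: [0-47 FREE]
Op 3: b = malloc(13) -> b = 0; heap: [0-12 ALLOC][13-47 FREE]
Op 4: b = realloc(b, 14) -> b = 0; heap: [0-13 ALLOC][14-47 FREE]

Answer: [0-13 ALLOC][14-47 FREE]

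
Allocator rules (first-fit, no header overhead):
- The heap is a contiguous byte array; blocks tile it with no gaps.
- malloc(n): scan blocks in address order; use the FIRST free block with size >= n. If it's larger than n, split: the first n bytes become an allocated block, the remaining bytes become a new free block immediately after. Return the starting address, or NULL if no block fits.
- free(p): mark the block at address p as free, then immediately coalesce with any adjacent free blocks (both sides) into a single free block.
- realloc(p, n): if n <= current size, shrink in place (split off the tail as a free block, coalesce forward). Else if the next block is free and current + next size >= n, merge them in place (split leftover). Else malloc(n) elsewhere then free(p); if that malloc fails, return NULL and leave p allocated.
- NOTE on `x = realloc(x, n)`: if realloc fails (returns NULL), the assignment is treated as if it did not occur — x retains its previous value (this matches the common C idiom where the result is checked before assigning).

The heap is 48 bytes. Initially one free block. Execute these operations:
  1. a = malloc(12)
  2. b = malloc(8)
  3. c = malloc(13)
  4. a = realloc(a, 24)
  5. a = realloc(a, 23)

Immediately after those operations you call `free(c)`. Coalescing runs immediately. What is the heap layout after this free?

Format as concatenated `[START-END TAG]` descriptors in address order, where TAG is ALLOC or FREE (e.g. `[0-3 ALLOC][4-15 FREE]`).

Answer: [0-11 ALLOC][12-19 ALLOC][20-47 FREE]

Derivation:
Op 1: a = malloc(12) -> a = 0; heap: [0-11 ALLOC][12-47 FREE]
Op 2: b = malloc(8) -> b = 12; heap: [0-11 ALLOC][12-19 ALLOC][20-47 FREE]
Op 3: c = malloc(13) -> c = 20; heap: [0-11 ALLOC][12-19 ALLOC][20-32 ALLOC][33-47 FREE]
Op 4: a = realloc(a, 24) -> NULL (a unchanged); heap: [0-11 ALLOC][12-19 ALLOC][20-32 ALLOC][33-47 FREE]
Op 5: a = realloc(a, 23) -> NULL (a unchanged); heap: [0-11 ALLOC][12-19 ALLOC][20-32 ALLOC][33-47 FREE]
free(c): c = 20 -> block [20-32 ALLOC]; mark free, coalesce with adjacent free neighbors -> [0-11 ALLOC][12-19 ALLOC][20-47 FREE]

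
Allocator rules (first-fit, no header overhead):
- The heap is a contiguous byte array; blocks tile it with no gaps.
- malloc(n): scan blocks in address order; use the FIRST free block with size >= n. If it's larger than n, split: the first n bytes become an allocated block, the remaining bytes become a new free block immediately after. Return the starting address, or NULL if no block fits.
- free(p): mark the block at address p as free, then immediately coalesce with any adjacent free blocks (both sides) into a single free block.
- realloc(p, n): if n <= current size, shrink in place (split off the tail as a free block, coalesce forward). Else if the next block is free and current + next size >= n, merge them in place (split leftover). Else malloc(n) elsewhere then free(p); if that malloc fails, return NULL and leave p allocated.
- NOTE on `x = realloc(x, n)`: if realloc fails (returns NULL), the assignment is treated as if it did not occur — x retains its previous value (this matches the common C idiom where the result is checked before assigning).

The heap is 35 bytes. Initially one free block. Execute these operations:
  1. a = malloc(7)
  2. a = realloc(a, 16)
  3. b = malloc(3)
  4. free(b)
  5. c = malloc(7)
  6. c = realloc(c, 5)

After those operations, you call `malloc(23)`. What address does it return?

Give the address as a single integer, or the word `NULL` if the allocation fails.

Op 1: a = malloc(7) -> a = 0; heap: [0-6 ALLOC][7-34 FREE]
Op 2: a = realloc(a, 16) -> a = 0; heap: [0-15 ALLOC][16-34 FREE]
Op 3: b = malloc(3) -> b = 16; heap: [0-15 ALLOC][16-18 ALLOC][19-34 FREE]
Op 4: free(b) -> (freed b); heap: [0-15 ALLOC][16-34 FREE]
Op 5: c = malloc(7) -> c = 16; heap: [0-15 ALLOC][16-22 ALLOC][23-34 FREE]
Op 6: c = realloc(c, 5) -> c = 16; heap: [0-15 ALLOC][16-20 ALLOC][21-34 FREE]
malloc(23): first-fit scan over [0-15 ALLOC][16-20 ALLOC][21-34 FREE] -> NULL

Answer: NULL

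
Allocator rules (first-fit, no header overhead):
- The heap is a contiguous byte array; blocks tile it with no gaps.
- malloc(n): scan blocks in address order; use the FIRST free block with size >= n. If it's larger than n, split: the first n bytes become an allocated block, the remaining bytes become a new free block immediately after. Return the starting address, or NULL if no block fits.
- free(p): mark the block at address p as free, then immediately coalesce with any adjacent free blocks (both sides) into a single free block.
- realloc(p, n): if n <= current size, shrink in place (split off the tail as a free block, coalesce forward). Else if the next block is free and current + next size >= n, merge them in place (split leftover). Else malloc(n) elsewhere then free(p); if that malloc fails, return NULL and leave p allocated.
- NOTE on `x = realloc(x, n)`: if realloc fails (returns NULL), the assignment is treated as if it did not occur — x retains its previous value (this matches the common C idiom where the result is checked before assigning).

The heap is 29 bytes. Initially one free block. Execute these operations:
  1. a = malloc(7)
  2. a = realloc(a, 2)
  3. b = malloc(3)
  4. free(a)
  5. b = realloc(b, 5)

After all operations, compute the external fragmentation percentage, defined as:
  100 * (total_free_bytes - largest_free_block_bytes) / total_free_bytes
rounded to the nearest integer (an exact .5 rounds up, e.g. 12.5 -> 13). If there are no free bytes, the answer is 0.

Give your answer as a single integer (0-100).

Answer: 8

Derivation:
Op 1: a = malloc(7) -> a = 0; heap: [0-6 ALLOC][7-28 FREE]
Op 2: a = realloc(a, 2) -> a = 0; heap: [0-1 ALLOC][2-28 FREE]
Op 3: b = malloc(3) -> b = 2; heap: [0-1 ALLOC][2-4 ALLOC][5-28 FREE]
Op 4: free(a) -> (freed a); heap: [0-1 FREE][2-4 ALLOC][5-28 FREE]
Op 5: b = realloc(b, 5) -> b = 2; heap: [0-1 FREE][2-6 ALLOC][7-28 FREE]
Free blocks: [2 22] total_free=24 largest=22 -> 100*(24-22)/24 = 200/24 ≈ 8.333 -> rounds to 8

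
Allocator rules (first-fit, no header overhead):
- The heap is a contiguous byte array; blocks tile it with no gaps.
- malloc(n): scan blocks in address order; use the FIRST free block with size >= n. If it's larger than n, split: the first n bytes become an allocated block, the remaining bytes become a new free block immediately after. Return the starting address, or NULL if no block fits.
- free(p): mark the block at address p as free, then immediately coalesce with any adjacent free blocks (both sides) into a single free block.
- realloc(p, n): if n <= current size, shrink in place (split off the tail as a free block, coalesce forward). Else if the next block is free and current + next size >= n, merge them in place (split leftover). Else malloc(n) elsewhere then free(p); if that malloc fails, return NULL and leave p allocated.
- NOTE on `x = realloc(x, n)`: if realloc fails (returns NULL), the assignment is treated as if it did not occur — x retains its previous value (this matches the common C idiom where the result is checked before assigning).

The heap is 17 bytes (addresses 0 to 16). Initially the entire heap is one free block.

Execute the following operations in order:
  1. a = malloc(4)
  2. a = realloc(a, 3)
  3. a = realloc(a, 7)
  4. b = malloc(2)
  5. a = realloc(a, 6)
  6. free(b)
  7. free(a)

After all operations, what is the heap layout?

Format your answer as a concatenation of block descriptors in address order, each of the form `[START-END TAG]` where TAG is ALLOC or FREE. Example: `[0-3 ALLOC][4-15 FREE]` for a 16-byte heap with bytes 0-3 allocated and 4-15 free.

Op 1: a = malloc(4) -> a = 0; heap: [0-3 ALLOC][4-16 FREE]
Op 2: a = realloc(a, 3) -> a = 0; heap: [0-2 ALLOC][3-16 FREE]
Op 3: a = realloc(a, 7) -> a = 0; heap: [0-6 ALLOC][7-16 FREE]
Op 4: b = malloc(2) -> b = 7; heap: [0-6 ALLOC][7-8 ALLOC][9-16 FREE]
Op 5: a = realloc(a, 6) -> a = 0; heap: [0-5 ALLOC][6-6 FREE][7-8 ALLOC][9-16 FREE]
Op 6: free(b) -> (freed b); heap: [0-5 ALLOC][6-16 FREE]
Op 7: free(a) -> (freed a); heap: [0-16 FREE]

Answer: [0-16 FREE]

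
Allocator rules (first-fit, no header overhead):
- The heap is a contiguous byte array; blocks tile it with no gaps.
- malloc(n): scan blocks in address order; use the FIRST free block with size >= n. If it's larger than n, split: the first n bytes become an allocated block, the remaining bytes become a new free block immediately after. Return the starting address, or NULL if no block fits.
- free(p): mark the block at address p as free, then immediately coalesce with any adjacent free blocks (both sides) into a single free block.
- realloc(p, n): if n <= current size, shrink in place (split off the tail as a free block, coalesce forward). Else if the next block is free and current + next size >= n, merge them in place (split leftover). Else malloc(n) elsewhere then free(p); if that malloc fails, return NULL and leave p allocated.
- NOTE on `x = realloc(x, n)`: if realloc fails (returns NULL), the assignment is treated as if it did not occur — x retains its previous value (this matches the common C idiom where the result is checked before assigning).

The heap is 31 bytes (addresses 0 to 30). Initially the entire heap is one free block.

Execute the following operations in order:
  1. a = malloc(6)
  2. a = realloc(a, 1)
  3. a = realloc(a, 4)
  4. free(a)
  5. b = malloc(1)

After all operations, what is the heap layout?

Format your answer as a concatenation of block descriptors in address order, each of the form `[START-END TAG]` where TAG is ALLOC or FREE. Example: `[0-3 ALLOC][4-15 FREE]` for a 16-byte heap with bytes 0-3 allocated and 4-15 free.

Answer: [0-0 ALLOC][1-30 FREE]

Derivation:
Op 1: a = malloc(6) -> a = 0; heap: [0-5 ALLOC][6-30 FREE]
Op 2: a = realloc(a, 1) -> a = 0; heap: [0-0 ALLOC][1-30 FREE]
Op 3: a = realloc(a, 4) -> a = 0; heap: [0-3 ALLOC][4-30 FREE]
Op 4: free(a) -> (freed a); heap: [0-30 FREE]
Op 5: b = malloc(1) -> b = 0; heap: [0-0 ALLOC][1-30 FREE]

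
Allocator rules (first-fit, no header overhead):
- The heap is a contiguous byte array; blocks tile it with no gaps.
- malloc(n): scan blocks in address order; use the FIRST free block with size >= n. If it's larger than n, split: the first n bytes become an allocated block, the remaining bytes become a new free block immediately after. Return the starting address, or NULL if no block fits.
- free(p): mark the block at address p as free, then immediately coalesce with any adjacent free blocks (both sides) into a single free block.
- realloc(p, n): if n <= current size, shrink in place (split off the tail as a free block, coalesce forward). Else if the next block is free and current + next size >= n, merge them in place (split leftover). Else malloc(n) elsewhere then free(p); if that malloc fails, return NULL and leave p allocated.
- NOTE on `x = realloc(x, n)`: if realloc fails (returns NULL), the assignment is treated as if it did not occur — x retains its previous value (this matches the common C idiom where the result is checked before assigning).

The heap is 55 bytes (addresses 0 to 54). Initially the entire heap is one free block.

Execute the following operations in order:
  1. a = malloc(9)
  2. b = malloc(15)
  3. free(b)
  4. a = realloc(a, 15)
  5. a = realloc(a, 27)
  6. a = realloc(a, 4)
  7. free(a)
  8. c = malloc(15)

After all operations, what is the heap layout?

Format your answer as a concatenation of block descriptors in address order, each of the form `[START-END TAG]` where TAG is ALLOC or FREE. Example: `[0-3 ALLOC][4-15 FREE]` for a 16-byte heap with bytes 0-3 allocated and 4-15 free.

Op 1: a = malloc(9) -> a = 0; heap: [0-8 ALLOC][9-54 FREE]
Op 2: b = malloc(15) -> b = 9; heap: [0-8 ALLOC][9-23 ALLOC][24-54 FREE]
Op 3: free(b) -> (freed b); heap: [0-8 ALLOC][9-54 FREE]
Op 4: a = realloc(a, 15) -> a = 0; heap: [0-14 ALLOC][15-54 FREE]
Op 5: a = realloc(a, 27) -> a = 0; heap: [0-26 ALLOC][27-54 FREE]
Op 6: a = realloc(a, 4) -> a = 0; heap: [0-3 ALLOC][4-54 FREE]
Op 7: free(a) -> (freed a); heap: [0-54 FREE]
Op 8: c = malloc(15) -> c = 0; heap: [0-14 ALLOC][15-54 FREE]

Answer: [0-14 ALLOC][15-54 FREE]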